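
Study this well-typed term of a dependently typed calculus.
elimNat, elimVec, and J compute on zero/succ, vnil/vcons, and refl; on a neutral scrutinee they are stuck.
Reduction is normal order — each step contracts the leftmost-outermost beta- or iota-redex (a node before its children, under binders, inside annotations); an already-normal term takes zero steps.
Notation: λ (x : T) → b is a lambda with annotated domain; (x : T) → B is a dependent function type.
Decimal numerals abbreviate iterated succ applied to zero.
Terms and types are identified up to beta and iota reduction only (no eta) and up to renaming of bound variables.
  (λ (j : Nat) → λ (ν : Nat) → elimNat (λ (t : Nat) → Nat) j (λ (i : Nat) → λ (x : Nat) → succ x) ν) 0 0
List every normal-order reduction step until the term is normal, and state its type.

normal-order reduction sequence:
  (λ (j : Nat) → λ (ν : Nat) → elimNat (λ (t : Nat) → Nat) j (λ (i : Nat) → λ (x : Nat) → succ x) ν) 0 0
  ~> (λ (j : Nat) → elimNat (λ (ν : Nat) → Nat) 0 (λ (t : Nat) → λ (i : Nat) → succ i) j) 0
  ~> elimNat (λ (j : Nat) → Nat) 0 (λ (ν : Nat) → λ (t : Nat) → succ t) 0
  ~> 0
type:
  Nat


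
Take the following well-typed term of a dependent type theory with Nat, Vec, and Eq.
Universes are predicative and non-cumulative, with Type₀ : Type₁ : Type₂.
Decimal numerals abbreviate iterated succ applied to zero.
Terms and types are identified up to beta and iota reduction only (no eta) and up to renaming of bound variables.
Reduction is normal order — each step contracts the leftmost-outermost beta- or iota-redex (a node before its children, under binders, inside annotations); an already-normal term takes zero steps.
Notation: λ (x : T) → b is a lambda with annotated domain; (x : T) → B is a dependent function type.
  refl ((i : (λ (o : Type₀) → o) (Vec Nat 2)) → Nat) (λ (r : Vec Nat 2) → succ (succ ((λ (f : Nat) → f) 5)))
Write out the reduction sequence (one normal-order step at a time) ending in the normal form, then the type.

normal-order reduction sequence:
  refl ((i : (λ (o : Type₀) → o) (Vec Nat 2)) → Nat) (λ (r : Vec Nat 2) → succ (succ ((λ (f : Nat) → f) 5)))
  ~> refl ((i : Vec Nat 2) → Nat) (λ (o : Vec Nat 2) → succ (succ ((λ (r : Nat) → r) 5)))
  ~> refl ((i : Vec Nat 2) → Nat) (λ (o : Vec Nat 2) → 7)
type:
  Eq ((i : Vec Nat 2) → Nat) (λ (o : Vec Nat 2) → 7) (λ (r : Vec Nat 2) → 7)


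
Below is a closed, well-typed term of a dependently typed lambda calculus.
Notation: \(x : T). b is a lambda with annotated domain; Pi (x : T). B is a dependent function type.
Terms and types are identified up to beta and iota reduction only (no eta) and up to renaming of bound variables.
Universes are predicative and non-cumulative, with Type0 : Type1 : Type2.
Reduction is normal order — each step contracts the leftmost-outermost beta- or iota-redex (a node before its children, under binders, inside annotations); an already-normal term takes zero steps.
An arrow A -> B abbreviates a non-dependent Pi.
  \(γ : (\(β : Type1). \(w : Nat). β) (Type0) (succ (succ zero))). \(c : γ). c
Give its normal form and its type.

resulting normal form:
  \(γ : Type0). \(β : γ). β
the term's type:
  Pi (γ : Type0). γ -> γ
observation: the first redex contracted is a beta-redex; the normal form is reached in 2 normal-order steps.


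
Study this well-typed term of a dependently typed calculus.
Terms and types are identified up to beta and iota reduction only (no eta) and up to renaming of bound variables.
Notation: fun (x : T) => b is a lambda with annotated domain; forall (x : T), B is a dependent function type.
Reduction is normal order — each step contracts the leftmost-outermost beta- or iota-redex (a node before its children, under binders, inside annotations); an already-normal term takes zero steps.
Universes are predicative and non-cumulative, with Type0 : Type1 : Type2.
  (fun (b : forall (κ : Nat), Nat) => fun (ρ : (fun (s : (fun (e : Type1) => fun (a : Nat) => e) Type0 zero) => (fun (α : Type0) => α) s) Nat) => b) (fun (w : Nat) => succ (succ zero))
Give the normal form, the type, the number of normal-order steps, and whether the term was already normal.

resulting normal form:
  fun (b : Nat) => fun (κ : Nat) => succ (succ zero)
inferred type:
  forall (b : Nat), forall (κ : Nat), Nat
steps to reach normal form (normal order): 3
already normal: no
first contracted redex: a beta-redex


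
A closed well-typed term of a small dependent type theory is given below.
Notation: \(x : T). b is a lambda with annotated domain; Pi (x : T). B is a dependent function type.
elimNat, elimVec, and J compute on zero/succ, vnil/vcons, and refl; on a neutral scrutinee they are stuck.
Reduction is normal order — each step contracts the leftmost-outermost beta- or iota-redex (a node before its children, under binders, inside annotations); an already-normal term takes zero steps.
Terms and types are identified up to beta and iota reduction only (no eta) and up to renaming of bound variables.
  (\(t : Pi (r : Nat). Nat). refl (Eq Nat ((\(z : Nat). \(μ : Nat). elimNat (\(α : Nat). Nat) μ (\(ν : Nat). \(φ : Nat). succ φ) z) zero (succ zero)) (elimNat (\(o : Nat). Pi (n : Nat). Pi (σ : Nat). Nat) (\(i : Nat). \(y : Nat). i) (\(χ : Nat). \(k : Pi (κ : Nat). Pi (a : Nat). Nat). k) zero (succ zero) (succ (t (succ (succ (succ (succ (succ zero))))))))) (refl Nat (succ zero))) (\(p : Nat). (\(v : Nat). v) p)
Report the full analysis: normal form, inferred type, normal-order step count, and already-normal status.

resulting normal form:
  refl (Eq Nat (succ zero) (succ zero)) (refl Nat (succ zero))
inferred type:
  Eq (Eq Nat (succ zero) (succ zero)) (refl Nat (succ zero)) (refl Nat (succ zero))
normal-order step count: 7
already normal: no
first redex: a beta-redex


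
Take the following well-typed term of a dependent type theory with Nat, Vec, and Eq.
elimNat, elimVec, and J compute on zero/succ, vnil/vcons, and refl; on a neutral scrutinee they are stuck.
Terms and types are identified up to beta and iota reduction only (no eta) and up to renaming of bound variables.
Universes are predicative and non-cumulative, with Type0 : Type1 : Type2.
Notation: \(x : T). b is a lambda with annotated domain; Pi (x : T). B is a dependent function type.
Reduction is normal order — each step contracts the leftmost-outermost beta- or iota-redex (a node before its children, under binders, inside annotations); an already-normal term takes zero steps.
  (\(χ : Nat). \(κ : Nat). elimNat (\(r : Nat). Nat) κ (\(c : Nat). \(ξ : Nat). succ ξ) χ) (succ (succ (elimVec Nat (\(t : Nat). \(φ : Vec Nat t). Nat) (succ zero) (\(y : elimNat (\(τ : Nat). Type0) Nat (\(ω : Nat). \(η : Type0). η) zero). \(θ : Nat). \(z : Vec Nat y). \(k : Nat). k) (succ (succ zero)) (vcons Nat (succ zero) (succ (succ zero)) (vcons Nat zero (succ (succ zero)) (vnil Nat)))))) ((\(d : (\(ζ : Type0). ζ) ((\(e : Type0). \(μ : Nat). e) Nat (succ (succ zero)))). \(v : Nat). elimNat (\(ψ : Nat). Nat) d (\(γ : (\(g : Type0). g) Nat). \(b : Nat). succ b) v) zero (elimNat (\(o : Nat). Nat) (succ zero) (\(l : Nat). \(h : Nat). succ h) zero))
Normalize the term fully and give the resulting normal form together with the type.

reduced normal form:
  succ (succ (succ (succ zero)))
inferred type:
  Nat


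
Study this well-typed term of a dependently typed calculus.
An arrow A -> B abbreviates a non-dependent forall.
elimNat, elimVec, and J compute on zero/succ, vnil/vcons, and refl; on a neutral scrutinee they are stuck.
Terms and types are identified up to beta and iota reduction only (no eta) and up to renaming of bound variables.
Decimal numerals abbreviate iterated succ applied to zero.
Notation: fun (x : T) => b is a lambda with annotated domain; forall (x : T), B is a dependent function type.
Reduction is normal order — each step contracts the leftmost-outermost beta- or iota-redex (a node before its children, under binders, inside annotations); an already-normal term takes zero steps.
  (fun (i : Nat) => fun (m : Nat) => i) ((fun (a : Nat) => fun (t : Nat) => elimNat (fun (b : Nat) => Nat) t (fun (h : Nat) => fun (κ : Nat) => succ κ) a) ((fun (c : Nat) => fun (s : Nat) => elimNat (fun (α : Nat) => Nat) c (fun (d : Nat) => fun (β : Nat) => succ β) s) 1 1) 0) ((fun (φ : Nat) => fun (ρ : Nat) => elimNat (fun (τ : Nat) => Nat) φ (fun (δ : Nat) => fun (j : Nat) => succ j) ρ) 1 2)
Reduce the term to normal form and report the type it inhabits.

resulting normal form:
  2
inferred type:
  Nat
observation: 17 normal-order steps normalize the term, beginning with a beta-redex.


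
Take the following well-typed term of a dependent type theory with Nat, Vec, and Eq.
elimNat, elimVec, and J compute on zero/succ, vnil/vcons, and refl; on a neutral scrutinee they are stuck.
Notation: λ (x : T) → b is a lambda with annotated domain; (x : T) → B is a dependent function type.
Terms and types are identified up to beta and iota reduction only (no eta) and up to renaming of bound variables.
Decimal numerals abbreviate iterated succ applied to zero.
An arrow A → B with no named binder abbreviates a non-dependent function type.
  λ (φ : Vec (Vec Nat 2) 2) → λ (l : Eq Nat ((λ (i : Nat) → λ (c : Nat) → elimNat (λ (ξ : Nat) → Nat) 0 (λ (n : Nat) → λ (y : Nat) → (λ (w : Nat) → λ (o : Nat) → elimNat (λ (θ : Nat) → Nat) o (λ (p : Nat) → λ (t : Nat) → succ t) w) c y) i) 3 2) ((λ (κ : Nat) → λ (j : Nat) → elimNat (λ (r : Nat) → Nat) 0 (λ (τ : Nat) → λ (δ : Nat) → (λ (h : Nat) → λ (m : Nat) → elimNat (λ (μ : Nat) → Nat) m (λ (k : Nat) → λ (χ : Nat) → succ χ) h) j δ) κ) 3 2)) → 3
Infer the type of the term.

type:
  Vec (Vec Nat 2) 2 → Eq Nat 6 6 → Nat


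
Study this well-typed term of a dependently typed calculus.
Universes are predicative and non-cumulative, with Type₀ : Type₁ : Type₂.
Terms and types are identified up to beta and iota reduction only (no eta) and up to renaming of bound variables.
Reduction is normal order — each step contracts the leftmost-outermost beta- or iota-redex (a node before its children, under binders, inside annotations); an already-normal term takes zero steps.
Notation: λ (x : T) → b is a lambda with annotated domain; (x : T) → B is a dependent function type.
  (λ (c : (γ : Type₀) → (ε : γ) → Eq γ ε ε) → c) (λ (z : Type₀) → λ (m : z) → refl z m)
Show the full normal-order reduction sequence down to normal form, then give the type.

normal-order reduction sequence:
  (λ (c : (γ : Type₀) → (ε : γ) → Eq γ ε ε) → c) (λ (z : Type₀) → λ (m : z) → refl z m)
  ~> λ (c : Type₀) → λ (γ : c) → refl c γ
inferred type:
  (c : Type₀) → (γ : c) → Eq c γ γ


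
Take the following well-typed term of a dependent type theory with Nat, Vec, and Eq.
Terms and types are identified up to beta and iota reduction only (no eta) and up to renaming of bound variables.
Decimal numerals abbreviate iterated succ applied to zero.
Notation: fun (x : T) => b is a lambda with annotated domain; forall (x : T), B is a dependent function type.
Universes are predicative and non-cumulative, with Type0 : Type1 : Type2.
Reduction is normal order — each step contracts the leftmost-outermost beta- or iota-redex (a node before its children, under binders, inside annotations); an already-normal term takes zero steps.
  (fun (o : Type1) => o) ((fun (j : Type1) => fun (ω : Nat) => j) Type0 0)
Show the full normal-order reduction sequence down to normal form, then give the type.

reduction (normal order):
  (fun (o : Type1) => o) ((fun (j : Type1) => fun (ω : Nat) => j) Type0 0)
  ~> (fun (o : Type1) => fun (j : Nat) => o) Type0 0
  ~> (fun (o : Nat) => Type0) 0
  ~> Type0
type:
  Type1


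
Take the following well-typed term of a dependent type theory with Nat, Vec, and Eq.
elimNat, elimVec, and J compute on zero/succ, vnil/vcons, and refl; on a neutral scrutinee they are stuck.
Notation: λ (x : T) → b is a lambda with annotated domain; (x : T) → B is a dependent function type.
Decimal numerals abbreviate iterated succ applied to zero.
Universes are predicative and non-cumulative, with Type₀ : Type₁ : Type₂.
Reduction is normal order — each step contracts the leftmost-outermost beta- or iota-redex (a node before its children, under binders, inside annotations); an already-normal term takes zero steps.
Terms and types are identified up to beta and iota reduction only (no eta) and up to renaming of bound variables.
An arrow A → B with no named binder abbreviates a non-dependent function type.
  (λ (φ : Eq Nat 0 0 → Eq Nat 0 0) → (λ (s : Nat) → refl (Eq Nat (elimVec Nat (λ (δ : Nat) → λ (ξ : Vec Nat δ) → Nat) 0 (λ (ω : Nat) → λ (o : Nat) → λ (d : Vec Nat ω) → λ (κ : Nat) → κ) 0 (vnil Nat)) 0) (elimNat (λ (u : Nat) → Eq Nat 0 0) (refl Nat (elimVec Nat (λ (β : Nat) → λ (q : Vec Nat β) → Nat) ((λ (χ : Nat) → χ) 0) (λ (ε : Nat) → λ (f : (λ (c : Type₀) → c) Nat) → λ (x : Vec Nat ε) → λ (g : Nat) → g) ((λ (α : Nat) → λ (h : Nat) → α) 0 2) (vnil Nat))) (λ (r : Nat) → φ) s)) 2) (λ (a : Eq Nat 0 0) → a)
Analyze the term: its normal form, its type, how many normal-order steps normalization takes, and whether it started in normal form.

reduced normal form:
  refl (Eq Nat 0 0) (refl Nat 0)
inferred type:
  Eq (Eq Nat 0 0) (refl Nat 0) (refl Nat 0)
steps to reach normal form (normal order): 12
started in normal form: no
first redex: a beta-redex


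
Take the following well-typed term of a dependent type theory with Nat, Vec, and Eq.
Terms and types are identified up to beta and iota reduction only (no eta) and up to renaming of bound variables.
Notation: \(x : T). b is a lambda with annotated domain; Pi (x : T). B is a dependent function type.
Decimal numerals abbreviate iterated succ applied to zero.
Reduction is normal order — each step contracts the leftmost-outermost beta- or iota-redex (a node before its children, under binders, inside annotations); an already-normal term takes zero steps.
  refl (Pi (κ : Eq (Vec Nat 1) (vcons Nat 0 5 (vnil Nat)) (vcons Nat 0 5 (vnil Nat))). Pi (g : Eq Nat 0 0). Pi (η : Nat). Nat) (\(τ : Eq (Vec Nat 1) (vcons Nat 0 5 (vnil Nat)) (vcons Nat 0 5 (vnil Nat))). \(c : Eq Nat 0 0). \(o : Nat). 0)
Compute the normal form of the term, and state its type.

normal form:
  refl (Pi (κ : Eq (Vec Nat 1) (vcons Nat 0 5 (vnil Nat)) (vcons Nat 0 5 (vnil Nat))). Pi (g : Eq Nat 0 0). Pi (η : Nat). Nat) (\(τ : Eq (Vec Nat 1) (vcons Nat 0 5 (vnil Nat)) (vcons Nat 0 5 (vnil Nat))). \(c : Eq Nat 0 0). \(o : Nat). 0)
the term's type:
  Eq (Pi (κ : Eq (Vec Nat 1) (vcons Nat 0 5 (vnil Nat)) (vcons Nat 0 5 (vnil Nat))). Pi (g : Eq Nat 0 0). Pi (η : Nat). Nat) (\(τ : Eq (Vec Nat 1) (vcons Nat 0 5 (vnil Nat)) (vcons Nat 0 5 (vnil Nat))). \(c : Eq Nat 0 0). \(o : Nat). 0) (\(ε : Eq (Vec Nat 1) (vcons Nat 0 5 (vnil Nat)) (vcons Nat 0 5 (vnil Nat))). \(γ : Eq Nat 0 0). \(ω : Nat). 0)


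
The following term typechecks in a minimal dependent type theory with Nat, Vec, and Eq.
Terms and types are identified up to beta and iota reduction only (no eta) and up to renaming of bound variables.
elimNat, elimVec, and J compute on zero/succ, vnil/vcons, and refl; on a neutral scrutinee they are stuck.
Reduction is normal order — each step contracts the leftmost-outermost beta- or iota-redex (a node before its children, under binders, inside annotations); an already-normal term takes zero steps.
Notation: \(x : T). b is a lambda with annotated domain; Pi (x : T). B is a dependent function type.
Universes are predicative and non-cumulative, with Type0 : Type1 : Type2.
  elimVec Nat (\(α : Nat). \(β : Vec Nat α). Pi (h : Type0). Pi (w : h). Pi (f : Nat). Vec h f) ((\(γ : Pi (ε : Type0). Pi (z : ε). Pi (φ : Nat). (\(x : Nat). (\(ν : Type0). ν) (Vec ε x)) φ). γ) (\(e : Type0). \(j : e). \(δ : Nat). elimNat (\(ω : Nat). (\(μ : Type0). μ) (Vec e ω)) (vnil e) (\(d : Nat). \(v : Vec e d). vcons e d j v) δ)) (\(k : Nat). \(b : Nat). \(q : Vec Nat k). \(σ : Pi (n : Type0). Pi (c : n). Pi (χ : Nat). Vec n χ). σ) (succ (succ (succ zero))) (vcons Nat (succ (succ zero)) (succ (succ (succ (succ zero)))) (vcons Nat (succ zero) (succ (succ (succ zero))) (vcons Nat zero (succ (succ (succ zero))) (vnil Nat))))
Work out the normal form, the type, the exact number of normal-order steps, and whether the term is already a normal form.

normal form:
  \(α : Type0). \(β : α). \(h : Nat). elimNat (\(w : Nat). Vec α w) (vnil α) (\(f : Nat). \(γ : Vec α f). vcons α f β γ) h
inferred type:
  Pi (α : Type0). Pi (β : α). Pi (h : Nat). Vec α h
steps to reach normal form (normal order): 18
started in normal form: no
first contracted redex: an elimVec iota-redex


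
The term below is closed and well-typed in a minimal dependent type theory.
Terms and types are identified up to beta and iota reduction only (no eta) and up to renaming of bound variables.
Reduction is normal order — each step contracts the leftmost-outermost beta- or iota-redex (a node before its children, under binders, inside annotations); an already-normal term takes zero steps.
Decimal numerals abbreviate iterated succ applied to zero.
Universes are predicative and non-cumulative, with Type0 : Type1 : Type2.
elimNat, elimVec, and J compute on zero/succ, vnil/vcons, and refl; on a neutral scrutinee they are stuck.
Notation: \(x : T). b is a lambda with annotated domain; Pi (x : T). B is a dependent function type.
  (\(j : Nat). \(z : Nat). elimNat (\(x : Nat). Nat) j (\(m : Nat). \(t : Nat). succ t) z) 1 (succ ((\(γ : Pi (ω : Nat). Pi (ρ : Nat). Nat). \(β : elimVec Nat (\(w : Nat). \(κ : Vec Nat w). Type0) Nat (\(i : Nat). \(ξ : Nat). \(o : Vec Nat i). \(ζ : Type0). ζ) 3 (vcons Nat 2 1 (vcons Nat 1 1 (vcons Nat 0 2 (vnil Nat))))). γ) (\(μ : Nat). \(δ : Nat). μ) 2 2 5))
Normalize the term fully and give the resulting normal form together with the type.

reduced normal form:
  4
inferred type:
  Nat
observation: the term reaches its normal form after 16 normal-order steps.


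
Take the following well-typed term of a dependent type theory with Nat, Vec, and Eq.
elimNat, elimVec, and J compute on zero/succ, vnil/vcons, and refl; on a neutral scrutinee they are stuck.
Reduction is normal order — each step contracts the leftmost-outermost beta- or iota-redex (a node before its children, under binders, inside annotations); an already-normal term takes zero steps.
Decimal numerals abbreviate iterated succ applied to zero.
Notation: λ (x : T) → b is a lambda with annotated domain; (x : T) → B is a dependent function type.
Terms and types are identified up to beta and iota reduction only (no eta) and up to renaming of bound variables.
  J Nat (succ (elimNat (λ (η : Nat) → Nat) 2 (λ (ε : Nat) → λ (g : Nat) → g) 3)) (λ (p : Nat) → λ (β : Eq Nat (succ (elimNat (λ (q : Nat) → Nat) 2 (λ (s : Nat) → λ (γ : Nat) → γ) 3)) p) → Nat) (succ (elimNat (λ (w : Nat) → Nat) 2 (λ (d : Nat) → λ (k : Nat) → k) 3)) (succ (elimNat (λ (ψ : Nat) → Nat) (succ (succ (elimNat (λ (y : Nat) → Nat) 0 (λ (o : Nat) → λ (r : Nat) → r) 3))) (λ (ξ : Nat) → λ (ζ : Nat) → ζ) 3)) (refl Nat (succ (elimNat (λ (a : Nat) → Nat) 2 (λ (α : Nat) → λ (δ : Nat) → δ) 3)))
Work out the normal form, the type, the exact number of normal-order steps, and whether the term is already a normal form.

reduced normal form:
  3
type:
  Nat
reduction steps (normal order): 11
started in normal form: no
first contracted redex: a J iota-redex


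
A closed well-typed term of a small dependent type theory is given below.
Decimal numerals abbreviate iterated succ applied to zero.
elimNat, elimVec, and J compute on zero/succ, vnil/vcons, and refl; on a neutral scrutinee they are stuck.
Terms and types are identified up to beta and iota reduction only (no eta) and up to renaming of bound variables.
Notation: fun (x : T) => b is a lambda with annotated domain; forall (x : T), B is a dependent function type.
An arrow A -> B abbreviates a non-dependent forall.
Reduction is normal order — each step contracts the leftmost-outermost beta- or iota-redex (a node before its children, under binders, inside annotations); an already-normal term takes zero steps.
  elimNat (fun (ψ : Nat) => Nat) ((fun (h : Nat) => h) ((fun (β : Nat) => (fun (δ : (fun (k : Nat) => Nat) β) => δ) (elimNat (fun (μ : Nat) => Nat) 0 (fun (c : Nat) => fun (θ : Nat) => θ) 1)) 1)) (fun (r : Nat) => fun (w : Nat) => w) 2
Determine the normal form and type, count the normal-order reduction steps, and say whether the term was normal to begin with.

reduced normal form:
  0
inferred type:
  Nat
normal-order step count: 14
already normal: no
first redex: an elimNat iota-redex


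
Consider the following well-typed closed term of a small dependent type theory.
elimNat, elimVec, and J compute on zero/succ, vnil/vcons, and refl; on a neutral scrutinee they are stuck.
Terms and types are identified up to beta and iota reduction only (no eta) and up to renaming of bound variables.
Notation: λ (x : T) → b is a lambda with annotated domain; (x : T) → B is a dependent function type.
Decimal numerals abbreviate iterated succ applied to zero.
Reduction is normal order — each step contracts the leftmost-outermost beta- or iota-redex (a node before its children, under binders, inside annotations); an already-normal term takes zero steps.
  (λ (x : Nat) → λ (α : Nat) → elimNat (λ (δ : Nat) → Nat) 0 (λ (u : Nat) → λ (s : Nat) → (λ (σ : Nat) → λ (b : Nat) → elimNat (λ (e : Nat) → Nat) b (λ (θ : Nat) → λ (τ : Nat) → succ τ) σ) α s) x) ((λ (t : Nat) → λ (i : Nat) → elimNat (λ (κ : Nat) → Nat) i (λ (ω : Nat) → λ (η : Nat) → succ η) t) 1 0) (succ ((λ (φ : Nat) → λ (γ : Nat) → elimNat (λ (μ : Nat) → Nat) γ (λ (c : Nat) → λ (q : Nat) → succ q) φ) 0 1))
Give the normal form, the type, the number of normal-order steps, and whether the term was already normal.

normal form:
  2
the term's type:
  Nat
normal-order step count: 24
started in normal form: no
first contracted redex: a beta-redex


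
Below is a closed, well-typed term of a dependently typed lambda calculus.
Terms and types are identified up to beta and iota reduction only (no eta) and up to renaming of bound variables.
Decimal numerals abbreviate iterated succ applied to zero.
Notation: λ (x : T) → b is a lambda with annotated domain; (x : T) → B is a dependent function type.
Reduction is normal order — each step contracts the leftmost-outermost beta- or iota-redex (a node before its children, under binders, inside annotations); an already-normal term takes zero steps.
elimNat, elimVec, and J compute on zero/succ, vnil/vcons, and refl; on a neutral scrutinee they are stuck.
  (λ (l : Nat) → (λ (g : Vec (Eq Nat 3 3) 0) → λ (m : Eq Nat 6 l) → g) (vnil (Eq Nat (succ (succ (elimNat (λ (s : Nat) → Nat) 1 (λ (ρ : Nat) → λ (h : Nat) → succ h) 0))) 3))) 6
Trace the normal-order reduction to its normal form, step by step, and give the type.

reduction (normal order):
  (λ (l : Nat) → (λ (g : Vec (Eq Nat 3 3) 0) → λ (m : Eq Nat 6 l) → g) (vnil (Eq Nat (succ (succ (elimNat (λ (s : Nat) → Nat) 1 (λ (ρ : Nat) → λ (h : Nat) → succ h) 0))) 3))) 6
  ~> (λ (l : Vec (Eq Nat 3 3) 0) → λ (g : Eq Nat 6 6) → l) (vnil (Eq Nat (succ (succ (elimNat (λ (m : Nat) → Nat) 1 (λ (s : Nat) → λ (ρ : Nat) → succ ρ) 0))) 3))
  ~> λ (l : Eq Nat 6 6) → vnil (Eq Nat (succ (succ (elimNat (λ (g : Nat) → Nat) 1 (λ (m : Nat) → λ (s : Nat) → succ s) 0))) 3)
  ~> λ (l : Eq Nat 6 6) → vnil (Eq Nat 3 3)
the term's type:
  (l : Eq Nat 6 6) → Vec (Eq Nat 3 3) 0


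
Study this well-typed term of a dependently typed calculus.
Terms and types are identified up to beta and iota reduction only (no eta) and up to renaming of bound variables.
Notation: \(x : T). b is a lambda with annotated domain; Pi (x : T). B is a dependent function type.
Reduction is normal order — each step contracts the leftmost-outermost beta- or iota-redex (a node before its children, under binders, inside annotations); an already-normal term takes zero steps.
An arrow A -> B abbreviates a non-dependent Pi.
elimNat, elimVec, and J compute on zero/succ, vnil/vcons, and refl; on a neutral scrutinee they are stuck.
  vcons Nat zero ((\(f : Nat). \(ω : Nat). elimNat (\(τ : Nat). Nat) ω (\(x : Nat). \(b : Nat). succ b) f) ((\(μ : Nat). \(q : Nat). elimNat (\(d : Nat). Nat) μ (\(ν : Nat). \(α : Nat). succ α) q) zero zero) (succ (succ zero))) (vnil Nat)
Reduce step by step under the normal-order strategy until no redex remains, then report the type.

normal-order reduction:
  vcons Nat zero ((\(f : Nat). \(ω : Nat). elimNat (\(τ : Nat). Nat) ω (\(x : Nat). \(b : Nat). succ b) f) ((\(μ : Nat). \(q : Nat). elimNat (\(d : Nat). Nat) μ (\(ν : Nat). \(α : Nat). succ α) q) zero zero) (succ (succ zero))) (vnil Nat)
  ~> vcons Nat zero ((\(f : Nat). elimNat (\(ω : Nat). Nat) f (\(τ : Nat). \(x : Nat). succ x) ((\(b : Nat). \(μ : Nat). elimNat (\(q : Nat). Nat) b (\(d : Nat). \(ν : Nat). succ ν) μ) zero zero)) (succ (succ zero))) (vnil Nat)
  ~> vcons Nat zero (elimNat (\(f : Nat). Nat) (succ (succ zero)) (\(ω : Nat). \(τ : Nat). succ τ) ((\(x : Nat). \(b : Nat). elimNat (\(μ : Nat). Nat) x (\(q : Nat). \(d : Nat). succ d) b) zero zero)) (vnil Nat)
  ~> vcons Nat zero (elimNat (\(f : Nat). Nat) (succ (succ zero)) (\(ω : Nat). \(τ : Nat). succ τ) ((\(x : Nat). elimNat (\(b : Nat). Nat) zero (\(μ : Nat). \(q : Nat). succ q) x) zero)) (vnil Nat)
  ~> vcons Nat zero (elimNat (\(f : Nat). Nat) (succ (succ zero)) (\(ω : Nat). \(τ : Nat). succ τ) (elimNat (\(x : Nat). Nat) zero (\(b : Nat). \(μ : Nat). succ μ) zero)) (vnil Nat)
  ~> vcons Nat zero (elimNat (\(f : Nat). Nat) (succ (succ zero)) (\(ω : Nat). \(τ : Nat). succ τ) zero) (vnil Nat)
  ~> vcons Nat zero (succ (succ zero)) (vnil Nat)
the term's type:
  Vec Nat (succ zero)


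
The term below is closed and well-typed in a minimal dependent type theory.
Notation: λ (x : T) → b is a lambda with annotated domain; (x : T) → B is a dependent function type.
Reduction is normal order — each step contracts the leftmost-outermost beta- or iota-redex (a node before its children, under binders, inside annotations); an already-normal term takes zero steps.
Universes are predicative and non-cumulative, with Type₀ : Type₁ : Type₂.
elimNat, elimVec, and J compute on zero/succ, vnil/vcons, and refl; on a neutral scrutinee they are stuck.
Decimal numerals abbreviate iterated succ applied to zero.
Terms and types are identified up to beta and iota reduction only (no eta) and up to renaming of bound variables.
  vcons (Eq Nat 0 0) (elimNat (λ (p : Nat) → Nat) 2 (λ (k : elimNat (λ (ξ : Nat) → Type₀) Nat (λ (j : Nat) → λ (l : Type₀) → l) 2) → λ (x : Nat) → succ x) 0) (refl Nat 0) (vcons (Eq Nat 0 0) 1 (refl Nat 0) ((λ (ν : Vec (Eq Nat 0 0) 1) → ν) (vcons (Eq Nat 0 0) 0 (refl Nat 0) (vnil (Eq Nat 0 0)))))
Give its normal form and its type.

resulting normal form:
  vcons (Eq Nat 0 0) 2 (refl Nat 0) (vcons (Eq Nat 0 0) 1 (refl Nat 0) (vcons (Eq Nat 0 0) 0 (refl Nat 0) (vnil (Eq Nat 0 0))))
type:
  Vec (Eq Nat 0 0) 3


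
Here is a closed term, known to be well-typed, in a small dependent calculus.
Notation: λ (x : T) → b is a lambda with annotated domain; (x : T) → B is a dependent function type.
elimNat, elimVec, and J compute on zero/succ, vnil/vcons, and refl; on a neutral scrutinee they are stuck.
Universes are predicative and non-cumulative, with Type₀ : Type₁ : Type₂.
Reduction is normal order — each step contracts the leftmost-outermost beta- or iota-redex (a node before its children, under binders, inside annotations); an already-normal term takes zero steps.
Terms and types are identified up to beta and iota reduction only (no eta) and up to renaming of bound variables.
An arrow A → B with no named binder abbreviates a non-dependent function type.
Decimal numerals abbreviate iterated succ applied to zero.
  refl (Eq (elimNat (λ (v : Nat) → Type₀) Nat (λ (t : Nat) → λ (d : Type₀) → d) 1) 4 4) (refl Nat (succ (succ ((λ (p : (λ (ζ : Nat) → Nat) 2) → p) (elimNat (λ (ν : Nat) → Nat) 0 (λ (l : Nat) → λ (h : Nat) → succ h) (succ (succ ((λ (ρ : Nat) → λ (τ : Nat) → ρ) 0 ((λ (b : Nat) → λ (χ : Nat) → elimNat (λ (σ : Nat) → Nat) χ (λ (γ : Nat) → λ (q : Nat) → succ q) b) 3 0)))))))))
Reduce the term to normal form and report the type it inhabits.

normal form:
  refl (Eq Nat 4 4) (refl Nat 4)
type:
  Eq (Eq Nat 4 4) (refl Nat 4) (refl Nat 4)
observation: normalization takes exactly 14 steps under the normal-order strategy.


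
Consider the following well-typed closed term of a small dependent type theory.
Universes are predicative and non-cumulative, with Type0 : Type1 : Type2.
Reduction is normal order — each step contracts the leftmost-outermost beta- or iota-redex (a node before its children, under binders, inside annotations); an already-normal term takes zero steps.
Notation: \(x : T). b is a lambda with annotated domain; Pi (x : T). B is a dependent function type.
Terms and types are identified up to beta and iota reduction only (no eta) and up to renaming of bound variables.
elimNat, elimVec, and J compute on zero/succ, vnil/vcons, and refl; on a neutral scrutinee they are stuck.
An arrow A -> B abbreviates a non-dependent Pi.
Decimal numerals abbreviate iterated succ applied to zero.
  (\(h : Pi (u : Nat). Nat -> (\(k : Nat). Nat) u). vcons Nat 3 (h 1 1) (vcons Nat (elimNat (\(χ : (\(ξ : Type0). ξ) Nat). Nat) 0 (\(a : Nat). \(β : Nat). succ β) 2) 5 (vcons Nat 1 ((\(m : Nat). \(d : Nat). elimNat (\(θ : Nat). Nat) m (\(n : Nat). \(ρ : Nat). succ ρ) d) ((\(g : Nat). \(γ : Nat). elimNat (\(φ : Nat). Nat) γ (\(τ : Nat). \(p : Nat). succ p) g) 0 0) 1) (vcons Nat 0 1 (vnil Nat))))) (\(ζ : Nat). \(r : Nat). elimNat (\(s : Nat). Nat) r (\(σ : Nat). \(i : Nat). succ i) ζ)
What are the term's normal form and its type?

reduced normal form:
  vcons Nat 3 2 (vcons Nat 2 5 (vcons Nat 1 1 (vcons Nat 0 1 (vnil Nat))))
type:
  Vec Nat 4


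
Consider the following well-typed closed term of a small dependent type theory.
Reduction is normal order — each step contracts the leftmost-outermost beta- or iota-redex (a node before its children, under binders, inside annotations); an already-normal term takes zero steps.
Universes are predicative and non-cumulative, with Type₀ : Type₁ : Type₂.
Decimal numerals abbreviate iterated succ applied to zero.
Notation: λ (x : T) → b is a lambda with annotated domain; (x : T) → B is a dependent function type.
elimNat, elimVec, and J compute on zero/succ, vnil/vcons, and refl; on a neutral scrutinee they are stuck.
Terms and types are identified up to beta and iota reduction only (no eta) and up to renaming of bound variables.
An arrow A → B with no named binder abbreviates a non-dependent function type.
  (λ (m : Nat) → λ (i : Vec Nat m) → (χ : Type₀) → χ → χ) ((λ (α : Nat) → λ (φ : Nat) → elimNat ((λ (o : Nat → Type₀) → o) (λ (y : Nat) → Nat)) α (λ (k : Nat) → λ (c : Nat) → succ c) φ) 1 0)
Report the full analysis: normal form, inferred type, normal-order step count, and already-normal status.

normal form:
  λ (m : Vec Nat 1) → (i : Type₀) → i → i
type:
  Vec Nat 1 → Type₁
reduction steps (normal order): 4
started in normal form: no
first contracted redex: a beta-redex


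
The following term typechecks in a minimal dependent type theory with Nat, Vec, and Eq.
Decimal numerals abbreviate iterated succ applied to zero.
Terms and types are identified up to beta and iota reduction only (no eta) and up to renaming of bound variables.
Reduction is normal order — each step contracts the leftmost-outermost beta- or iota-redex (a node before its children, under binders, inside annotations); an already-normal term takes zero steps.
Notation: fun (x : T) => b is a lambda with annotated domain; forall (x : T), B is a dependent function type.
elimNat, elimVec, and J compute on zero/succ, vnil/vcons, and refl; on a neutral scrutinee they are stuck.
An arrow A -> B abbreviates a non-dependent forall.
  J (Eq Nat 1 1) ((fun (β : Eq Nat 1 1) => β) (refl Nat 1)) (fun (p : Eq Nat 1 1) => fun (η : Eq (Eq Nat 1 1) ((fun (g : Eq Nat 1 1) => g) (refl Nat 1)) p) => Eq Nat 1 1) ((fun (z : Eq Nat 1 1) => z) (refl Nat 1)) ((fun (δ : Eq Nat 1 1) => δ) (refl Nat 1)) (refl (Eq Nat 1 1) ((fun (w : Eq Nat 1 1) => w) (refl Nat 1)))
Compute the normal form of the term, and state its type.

reduced normal form:
  refl Nat 1
the term's type:
  Eq Nat 1 1
observation: the first redex contracted is a J iota-redex; the normal form is reached in 2 normal-order steps.


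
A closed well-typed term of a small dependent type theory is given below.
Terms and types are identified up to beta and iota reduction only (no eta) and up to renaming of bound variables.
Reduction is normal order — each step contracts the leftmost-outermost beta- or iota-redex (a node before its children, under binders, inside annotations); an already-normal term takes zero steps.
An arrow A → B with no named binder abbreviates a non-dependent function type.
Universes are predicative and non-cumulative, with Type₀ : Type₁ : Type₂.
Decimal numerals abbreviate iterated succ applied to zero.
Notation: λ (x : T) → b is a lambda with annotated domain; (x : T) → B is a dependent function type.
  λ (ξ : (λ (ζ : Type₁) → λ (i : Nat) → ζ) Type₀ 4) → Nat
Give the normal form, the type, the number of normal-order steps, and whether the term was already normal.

resulting normal form:
  λ (ξ : Type₀) → Nat
inferred type:
  Type₀ → Type₀
normal-order step count: 2
already normal: no
first contracted redex: a beta-redex


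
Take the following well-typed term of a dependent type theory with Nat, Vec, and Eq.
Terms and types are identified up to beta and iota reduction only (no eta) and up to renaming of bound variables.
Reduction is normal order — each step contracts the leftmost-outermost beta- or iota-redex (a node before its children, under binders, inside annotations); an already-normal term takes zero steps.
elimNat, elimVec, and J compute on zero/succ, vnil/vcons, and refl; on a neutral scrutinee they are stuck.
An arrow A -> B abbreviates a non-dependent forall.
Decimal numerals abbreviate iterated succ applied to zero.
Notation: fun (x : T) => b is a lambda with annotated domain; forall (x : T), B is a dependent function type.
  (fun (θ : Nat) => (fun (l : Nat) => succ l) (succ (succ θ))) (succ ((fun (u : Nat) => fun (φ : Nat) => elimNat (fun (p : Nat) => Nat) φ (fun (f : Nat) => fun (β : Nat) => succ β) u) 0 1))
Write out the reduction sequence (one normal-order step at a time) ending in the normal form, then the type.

normal-order reduction sequence:
  (fun (θ : Nat) => (fun (l : Nat) => succ l) (succ (succ θ))) (succ ((fun (u : Nat) => fun (φ : Nat) => elimNat (fun (p : Nat) => Nat) φ (fun (f : Nat) => fun (β : Nat) => succ β) u) 0 1))
  ~> (fun (θ : Nat) => succ θ) (succ (succ (succ ((fun (l : Nat) => fun (u : Nat) => elimNat (fun (φ : Nat) => Nat) u (fun (p : Nat) => fun (f : Nat) => succ f) l) 0 1))))
  ~> succ (succ (succ (succ ((fun (θ : Nat) => fun (l : Nat) => elimNat (fun (u : Nat) => Nat) l (fun (φ : Nat) => fun (p : Nat) => succ p) θ) 0 1))))
  ~> succ (succ (succ (succ ((fun (θ : Nat) => elimNat (fun (l : Nat) => Nat) θ (fun (u : Nat) => fun (φ : Nat) => succ φ) 0) 1))))
  ~> succ (succ (succ (succ (elimNat (fun (θ : Nat) => Nat) 1 (fun (l : Nat) => fun (u : Nat) => succ u) 0))))
  ~> 5
the term's type:
  Nat


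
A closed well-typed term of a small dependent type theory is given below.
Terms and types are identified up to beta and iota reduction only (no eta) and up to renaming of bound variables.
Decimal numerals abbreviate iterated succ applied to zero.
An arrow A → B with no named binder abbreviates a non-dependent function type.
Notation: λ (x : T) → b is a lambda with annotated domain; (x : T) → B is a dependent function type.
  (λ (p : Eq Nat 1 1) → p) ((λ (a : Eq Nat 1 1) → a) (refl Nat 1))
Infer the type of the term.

type:
  Eq Nat 1 1


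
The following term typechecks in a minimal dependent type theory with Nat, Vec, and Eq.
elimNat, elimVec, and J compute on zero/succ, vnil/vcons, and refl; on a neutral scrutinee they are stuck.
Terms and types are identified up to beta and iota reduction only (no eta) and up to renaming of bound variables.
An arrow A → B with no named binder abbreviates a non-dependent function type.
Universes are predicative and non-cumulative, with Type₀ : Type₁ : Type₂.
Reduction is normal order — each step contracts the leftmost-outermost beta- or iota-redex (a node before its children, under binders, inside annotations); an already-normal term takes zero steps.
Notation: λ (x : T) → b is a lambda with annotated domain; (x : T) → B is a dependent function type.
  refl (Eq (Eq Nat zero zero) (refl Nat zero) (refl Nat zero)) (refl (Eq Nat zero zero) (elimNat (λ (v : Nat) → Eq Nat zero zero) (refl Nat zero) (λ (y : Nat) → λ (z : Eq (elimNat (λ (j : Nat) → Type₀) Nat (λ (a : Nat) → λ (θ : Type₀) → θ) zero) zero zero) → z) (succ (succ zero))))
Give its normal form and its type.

reduced normal form:
  refl (Eq (Eq Nat zero zero) (refl Nat zero) (refl Nat zero)) (refl (Eq Nat zero zero) (refl Nat zero))
type:
  Eq (Eq (Eq Nat zero zero) (refl Nat zero) (refl Nat zero)) (refl (Eq Nat zero zero) (refl Nat zero)) (refl (Eq Nat zero zero) (refl Nat zero))
observation: the first redex contracted is an elimNat iota-redex; the normal form is reached in 7 normal-order steps.


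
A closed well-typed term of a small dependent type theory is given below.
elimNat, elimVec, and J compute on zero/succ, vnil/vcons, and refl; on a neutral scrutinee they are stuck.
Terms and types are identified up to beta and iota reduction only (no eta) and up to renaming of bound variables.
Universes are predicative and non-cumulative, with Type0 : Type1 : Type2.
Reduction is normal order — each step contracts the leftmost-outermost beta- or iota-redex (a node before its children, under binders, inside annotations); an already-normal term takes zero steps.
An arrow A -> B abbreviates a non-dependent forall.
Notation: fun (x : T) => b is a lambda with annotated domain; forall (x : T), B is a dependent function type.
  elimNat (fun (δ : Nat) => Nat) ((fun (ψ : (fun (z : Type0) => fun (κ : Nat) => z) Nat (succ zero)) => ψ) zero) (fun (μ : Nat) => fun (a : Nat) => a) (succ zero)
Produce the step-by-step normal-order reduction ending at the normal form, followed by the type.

normal-order reduction sequence:
  elimNat (fun (δ : Nat) => Nat) ((fun (ψ : (fun (z : Type0) => fun (κ : Nat) => z) Nat (succ zero)) => ψ) zero) (fun (μ : Nat) => fun (a : Nat) => a) (succ zero)
  ~> (fun (δ : Nat) => fun (ψ : Nat) => ψ) zero (elimNat (fun (z : Nat) => Nat) ((fun (κ : (fun (μ : Type0) => fun (a : Nat) => μ) Nat (succ zero)) => κ) zero) (fun (r : Nat) => fun (w : Nat) => w) zero)
  ~> (fun (δ : Nat) => δ) (elimNat (fun (ψ : Nat) => Nat) ((fun (z : (fun (κ : Type0) => fun (μ : Nat) => κ) Nat (succ zero)) => z) zero) (fun (a : Nat) => fun (r : Nat) => r) zero)
  ~> elimNat (fun (δ : Nat) => Nat) ((fun (ψ : (fun (z : Type0) => fun (κ : Nat) => z) Nat (succ zero)) => ψ) zero) (fun (μ : Nat) => fun (a : Nat) => a) zero
  ~> (fun (δ : (fun (ψ : Type0) => fun (z : Nat) => ψ) Nat (succ zero)) => δ) zero
  ~> zero
type:
  Nat


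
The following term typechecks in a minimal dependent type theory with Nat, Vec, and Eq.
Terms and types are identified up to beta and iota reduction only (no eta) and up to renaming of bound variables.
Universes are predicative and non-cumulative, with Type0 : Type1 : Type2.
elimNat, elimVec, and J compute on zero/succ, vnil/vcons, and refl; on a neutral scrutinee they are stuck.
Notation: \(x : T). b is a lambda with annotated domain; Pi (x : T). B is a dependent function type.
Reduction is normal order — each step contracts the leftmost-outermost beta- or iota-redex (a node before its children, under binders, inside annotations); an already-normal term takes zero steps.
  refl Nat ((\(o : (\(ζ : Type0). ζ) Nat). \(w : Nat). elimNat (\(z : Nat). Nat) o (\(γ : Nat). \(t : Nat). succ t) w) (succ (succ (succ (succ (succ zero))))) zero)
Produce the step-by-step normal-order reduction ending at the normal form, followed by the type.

normal-order reduction:
  refl Nat ((\(o : (\(ζ : Type0). ζ) Nat). \(w : Nat). elimNat (\(z : Nat). Nat) o (\(γ : Nat). \(t : Nat). succ t) w) (succ (succ (succ (succ (succ zero))))) zero)
  ~> refl Nat ((\(o : Nat). elimNat (\(ζ : Nat). Nat) (succ (succ (succ (succ (succ zero))))) (\(w : Nat). \(z : Nat). succ z) o) zero)
  ~> refl Nat (elimNat (\(o : Nat). Nat) (succ (succ (succ (succ (succ zero))))) (\(ζ : Nat). \(w : Nat). succ w) zero)
  ~> refl Nat (succ (succ (succ (succ (succ zero)))))
the term's type:
  Eq Nat (succ (succ (succ (succ (succ zero))))) (succ (succ (succ (succ (succ zero)))))
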